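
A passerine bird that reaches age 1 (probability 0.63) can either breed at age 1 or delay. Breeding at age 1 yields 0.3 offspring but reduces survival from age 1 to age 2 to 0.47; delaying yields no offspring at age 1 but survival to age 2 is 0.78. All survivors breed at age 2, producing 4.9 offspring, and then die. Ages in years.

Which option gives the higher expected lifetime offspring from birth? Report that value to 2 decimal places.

breed at age 1: R₀ = 0.63 × (0.3 + 0.47 × 4.9) = 0.63 × 2.6030 = 1.6399
delay to age 2: R₀ = 0.63 × (0.78 × 4.9) = 0.63 × 3.8220 = 2.4079
Higher: delay to age 2 (2.4079).

2.41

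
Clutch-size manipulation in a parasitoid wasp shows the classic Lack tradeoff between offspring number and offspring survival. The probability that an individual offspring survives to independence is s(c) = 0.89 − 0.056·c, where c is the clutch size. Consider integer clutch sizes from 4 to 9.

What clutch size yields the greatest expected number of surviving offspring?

8

Expected surviving offspring = c × s(c):
  c=4: 4 × 0.666 = 2.664
  c=5: 5 × 0.610 = 3.050
  c=6: 6 × 0.554 = 3.324
  c=7: 7 × 0.498 = 3.486
  c=8: 8 × 0.442 = 3.536
  c=9: 9 × 0.386 = 3.474
Maximum at c = 8 (3.536 surviving offspring).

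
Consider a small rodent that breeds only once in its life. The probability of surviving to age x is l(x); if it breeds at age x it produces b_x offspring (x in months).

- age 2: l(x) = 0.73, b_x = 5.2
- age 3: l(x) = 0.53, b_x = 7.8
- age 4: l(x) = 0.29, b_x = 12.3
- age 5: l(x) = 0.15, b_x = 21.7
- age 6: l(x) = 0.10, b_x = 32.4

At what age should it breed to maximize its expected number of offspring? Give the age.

Expected offspring if breeding at age x = l(x) × b_x:
  age 2: 0.73 × 5.2 = 3.796
  age 3: 0.53 × 7.8 = 4.134
  age 4: 0.29 × 12.3 = 3.567
  age 5: 0.15 × 21.7 = 3.255
  age 6: 0.10 × 32.4 = 3.240
Maximum at age 3 (4.134).

3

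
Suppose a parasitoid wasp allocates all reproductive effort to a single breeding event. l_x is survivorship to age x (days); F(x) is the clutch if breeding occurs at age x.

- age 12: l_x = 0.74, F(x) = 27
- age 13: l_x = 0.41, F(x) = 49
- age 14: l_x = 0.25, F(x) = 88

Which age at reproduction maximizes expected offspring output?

14

Expected offspring if breeding at age x = l_x × F(x):
  age 12: 0.74 × 27 = 19.980
  age 13: 0.41 × 49 = 20.090
  age 14: 0.25 × 88 = 22.000
Maximum at age 14 (22.000).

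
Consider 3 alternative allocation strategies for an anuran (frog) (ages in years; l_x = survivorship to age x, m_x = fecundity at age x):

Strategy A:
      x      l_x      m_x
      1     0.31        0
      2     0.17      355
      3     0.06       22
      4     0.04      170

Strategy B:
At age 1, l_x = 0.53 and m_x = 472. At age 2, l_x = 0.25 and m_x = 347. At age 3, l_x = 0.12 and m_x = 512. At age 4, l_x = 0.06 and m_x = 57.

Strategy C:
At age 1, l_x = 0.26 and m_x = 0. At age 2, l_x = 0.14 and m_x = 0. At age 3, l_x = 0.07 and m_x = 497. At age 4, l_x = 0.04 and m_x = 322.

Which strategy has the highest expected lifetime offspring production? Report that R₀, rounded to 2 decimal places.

Strategy A: R₀ = 0.31×0 + 0.17×355 + 0.06×22 + 0.04×170 = 68.4700
Strategy B: R₀ = 0.53×472 + 0.25×347 + 0.12×512 + 0.06×57 = 401.7700
Strategy C: R₀ = 0.26×0 + 0.14×0 + 0.07×497 + 0.04×322 = 47.6700
Highest R₀: strategy B with 401.7700.

401.77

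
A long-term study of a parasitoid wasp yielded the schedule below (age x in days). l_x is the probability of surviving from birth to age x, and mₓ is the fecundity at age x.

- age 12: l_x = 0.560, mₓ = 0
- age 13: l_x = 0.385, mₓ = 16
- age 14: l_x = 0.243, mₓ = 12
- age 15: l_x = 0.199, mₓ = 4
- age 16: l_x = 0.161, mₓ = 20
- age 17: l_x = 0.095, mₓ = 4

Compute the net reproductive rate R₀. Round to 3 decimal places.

13.472

R₀ = Σ l_x mₓ:
  age 12: 0.560 × 0 = 0.0000
  age 13: 0.385 × 16 = 6.1600
  age 14: 0.243 × 12 = 2.9160
  age 15: 0.199 × 4 = 0.7960
  age 16: 0.161 × 20 = 3.2200
  age 17: 0.095 × 4 = 0.3800
R₀ = 0.0000 + 6.1600 + 2.9160 + 0.7960 + 3.2200 + 0.3800 = 13.4720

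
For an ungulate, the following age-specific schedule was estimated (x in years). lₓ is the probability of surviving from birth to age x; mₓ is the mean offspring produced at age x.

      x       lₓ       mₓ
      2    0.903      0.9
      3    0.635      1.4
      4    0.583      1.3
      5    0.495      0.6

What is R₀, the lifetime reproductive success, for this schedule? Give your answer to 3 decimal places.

R₀ = Σ lₓ mₓ:
  age 2: 0.903 × 0.9 = 0.8127
  age 3: 0.635 × 1.4 = 0.8890
  age 4: 0.583 × 1.3 = 0.7579
  age 5: 0.495 × 0.6 = 0.2970
R₀ = 0.8127 + 0.8890 + 0.7579 + 0.2970 = 2.7566

2.757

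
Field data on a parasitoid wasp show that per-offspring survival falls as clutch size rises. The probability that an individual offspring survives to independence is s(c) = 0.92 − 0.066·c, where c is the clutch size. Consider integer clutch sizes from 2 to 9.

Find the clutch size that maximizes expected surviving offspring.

Expected surviving offspring = c × s(c):
  c=2: 2 × 0.788 = 1.576
  c=3: 3 × 0.722 = 2.166
  c=4: 4 × 0.656 = 2.624
  c=5: 5 × 0.590 = 2.950
  c=6: 6 × 0.524 = 3.144
  c=7: 7 × 0.458 = 3.206
  c=8: 8 × 0.392 = 3.136
  c=9: 9 × 0.326 = 2.934
Maximum at c = 7 (3.206 surviving offspring).

7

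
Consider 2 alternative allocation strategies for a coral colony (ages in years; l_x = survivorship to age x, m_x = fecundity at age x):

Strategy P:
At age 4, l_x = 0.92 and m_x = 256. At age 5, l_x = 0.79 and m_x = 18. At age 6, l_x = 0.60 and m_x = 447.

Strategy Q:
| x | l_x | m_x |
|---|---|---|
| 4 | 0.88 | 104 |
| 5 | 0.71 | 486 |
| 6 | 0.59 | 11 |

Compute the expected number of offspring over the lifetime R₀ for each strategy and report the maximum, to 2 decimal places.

Strategy P: R₀ = 0.92×256 + 0.79×18 + 0.60×447 = 517.9400
Strategy Q: R₀ = 0.88×104 + 0.71×486 + 0.59×11 = 443.0700
Highest R₀: strategy P with 517.9400.

517.94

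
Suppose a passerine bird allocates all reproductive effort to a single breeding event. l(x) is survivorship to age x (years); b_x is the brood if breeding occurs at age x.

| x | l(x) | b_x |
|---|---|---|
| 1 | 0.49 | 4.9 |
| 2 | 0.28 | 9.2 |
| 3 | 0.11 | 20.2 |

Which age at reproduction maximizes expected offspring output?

Expected offspring if breeding at age x = l(x) × b_x:
  age 1: 0.49 × 4.9 = 2.401
  age 2: 0.28 × 9.2 = 2.576
  age 3: 0.11 × 20.2 = 2.222
Maximum at age 2 (2.576).

2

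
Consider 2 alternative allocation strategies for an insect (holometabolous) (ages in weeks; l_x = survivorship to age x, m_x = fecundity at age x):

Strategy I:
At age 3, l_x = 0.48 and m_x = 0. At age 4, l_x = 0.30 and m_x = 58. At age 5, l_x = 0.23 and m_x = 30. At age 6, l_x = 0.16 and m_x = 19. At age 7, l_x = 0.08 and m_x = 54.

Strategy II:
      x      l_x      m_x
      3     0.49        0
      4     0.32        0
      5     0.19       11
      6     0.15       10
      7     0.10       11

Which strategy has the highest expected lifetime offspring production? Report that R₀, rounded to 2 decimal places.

31.66

Strategy I: R₀ = 0.48×0 + 0.30×58 + 0.23×30 + 0.16×19 + 0.08×54 = 31.6600
Strategy II: R₀ = 0.49×0 + 0.32×0 + 0.19×11 + 0.15×10 + 0.10×11 = 4.6900
Highest R₀: strategy I with 31.6600.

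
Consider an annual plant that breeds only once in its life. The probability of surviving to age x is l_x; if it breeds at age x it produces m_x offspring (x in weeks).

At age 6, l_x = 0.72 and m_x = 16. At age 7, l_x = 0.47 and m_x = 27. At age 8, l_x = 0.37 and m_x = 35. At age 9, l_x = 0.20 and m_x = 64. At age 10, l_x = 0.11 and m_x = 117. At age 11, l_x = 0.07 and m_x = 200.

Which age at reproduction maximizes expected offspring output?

Expected offspring if breeding at age x = l_x × m_x:
  age 6: 0.72 × 16 = 11.520
  age 7: 0.47 × 27 = 12.690
  age 8: 0.37 × 35 = 12.950
  age 9: 0.20 × 64 = 12.800
  age 10: 0.11 × 117 = 12.870
  age 11: 0.07 × 200 = 14.000
Maximum at age 11 (14.000).

11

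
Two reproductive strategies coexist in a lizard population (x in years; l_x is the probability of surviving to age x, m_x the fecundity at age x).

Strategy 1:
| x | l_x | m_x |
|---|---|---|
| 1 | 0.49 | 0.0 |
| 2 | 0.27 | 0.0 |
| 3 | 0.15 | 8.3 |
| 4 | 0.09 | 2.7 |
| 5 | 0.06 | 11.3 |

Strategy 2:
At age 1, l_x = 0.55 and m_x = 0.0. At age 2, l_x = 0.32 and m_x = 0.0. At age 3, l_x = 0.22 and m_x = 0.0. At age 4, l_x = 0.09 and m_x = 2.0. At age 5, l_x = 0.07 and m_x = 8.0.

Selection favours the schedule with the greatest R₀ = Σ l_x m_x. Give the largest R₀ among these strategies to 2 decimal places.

2.17

Strategy 1: R₀ = 0.49×0.0 + 0.27×0.0 + 0.15×8.3 + 0.09×2.7 + 0.06×11.3 = 2.1660
Strategy 2: R₀ = 0.55×0.0 + 0.32×0.0 + 0.22×0.0 + 0.09×2.0 + 0.07×8.0 = 0.7400
Highest R₀: strategy 1 with 2.1660.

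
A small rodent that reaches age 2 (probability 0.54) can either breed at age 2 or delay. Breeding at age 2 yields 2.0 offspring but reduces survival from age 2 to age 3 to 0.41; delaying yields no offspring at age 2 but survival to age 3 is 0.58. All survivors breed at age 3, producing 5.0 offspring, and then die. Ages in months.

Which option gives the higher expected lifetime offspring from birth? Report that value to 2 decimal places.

breed at age 2: R₀ = 0.54 × (2.0 + 0.41 × 5.0) = 0.54 × 4.0500 = 2.1870
delay to age 3: R₀ = 0.54 × (0.58 × 5.0) = 0.54 × 2.9000 = 1.5660
Higher: breed at age 2 (2.1870).

2.19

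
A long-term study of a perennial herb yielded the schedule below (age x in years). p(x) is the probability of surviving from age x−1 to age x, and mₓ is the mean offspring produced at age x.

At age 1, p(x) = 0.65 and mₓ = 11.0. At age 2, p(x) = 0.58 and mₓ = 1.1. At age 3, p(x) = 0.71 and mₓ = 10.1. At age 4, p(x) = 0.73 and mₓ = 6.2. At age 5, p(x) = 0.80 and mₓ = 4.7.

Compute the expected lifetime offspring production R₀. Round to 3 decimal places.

12.214

Survivorship from birth: l_x = p_1·p_2·…·p_x.
  l_1 = 0.65000
  l_2 = 0.37700
  l_3 = 0.26767
  l_4 = 0.19540
  l_5 = 0.15632
R₀ = Σ l_x mₓ:
  age 1: 0.65000 × 11.0 = 7.1500
  age 2: 0.37700 × 1.1 = 0.4147
  age 3: 0.26767 × 10.1 = 2.7035
  age 4: 0.19540 × 6.2 = 1.2115
  age 5: 0.15632 × 4.7 = 0.7347
R₀ = 7.1500 + 0.4147 + 2.7035 + 1.2115 + 0.7347 = 12.2144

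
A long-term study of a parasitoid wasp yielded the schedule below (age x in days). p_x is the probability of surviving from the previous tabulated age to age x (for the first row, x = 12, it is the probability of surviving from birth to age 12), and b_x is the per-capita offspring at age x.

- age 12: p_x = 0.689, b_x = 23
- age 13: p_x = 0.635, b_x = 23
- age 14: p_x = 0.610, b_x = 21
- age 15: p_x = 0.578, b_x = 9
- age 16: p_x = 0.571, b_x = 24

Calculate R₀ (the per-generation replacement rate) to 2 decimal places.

35.02

Survivorship from birth: l_x = p_12·p_13·…·p_x.
  l_12 = 0.68900
  l_13 = 0.43751
  l_14 = 0.26688
  l_15 = 0.15426
  l_16 = 0.08808
R₀ = Σ l_x b_x:
  age 12: 0.68900 × 23 = 15.8470
  age 13: 0.43751 × 23 = 10.0627
  age 14: 0.26688 × 21 = 5.6045
  age 15: 0.15426 × 9 = 1.3883
  age 16: 0.08808 × 24 = 2.1139
R₀ = 15.8470 + 10.0627 + 5.6045 + 1.3883 + 2.1139 = 35.0165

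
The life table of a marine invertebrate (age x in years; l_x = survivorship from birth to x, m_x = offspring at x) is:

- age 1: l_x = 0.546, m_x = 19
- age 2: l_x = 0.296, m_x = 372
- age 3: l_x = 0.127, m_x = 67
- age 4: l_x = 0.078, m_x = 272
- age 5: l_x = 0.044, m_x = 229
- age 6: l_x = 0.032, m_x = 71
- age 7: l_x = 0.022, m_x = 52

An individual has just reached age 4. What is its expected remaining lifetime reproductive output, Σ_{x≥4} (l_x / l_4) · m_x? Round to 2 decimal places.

l_4 = 0.078. Conditional survival from age 4 to x is l_x / l_4.
  x=4: (0.078/0.078) × 272 = 272.0000
  x=5: (0.044/0.078) × 229 = 129.1795
  x=6: (0.032/0.078) × 71 = 29.1282
  x=7: (0.022/0.078) × 52 = 14.6667
Sum = 272.0000 + 129.1795 + 29.1282 + 14.6667 = 444.9744

444.97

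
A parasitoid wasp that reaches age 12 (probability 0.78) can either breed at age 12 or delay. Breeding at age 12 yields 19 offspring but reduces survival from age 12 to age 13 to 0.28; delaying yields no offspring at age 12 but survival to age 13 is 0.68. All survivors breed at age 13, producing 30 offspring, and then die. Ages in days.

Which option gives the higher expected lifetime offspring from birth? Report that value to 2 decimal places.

breed at age 12: R₀ = 0.78 × (19 + 0.28 × 30) = 0.78 × 27.4000 = 21.3720
delay to age 13: R₀ = 0.78 × (0.68 × 30) = 0.78 × 20.4000 = 15.9120
Higher: breed at age 12 (21.3720).

21.37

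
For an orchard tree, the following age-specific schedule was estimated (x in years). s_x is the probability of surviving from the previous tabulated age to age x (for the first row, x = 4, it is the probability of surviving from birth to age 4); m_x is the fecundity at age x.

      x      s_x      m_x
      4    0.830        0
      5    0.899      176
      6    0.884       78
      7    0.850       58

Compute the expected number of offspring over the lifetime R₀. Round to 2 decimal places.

215.29

Survivorship from birth: l_x = s_4·s_5·…·s_x.
  l_4 = 0.83000
  l_5 = 0.74617
  l_6 = 0.65961
  l_7 = 0.56067
R₀ = Σ l_x m_x:
  age 4: 0.83000 × 0 = 0.0000
  age 5: 0.74617 × 176 = 131.3259
  age 6: 0.65961 × 78 = 51.4496
  age 7: 0.56067 × 58 = 32.5189
R₀ = 0.0000 + 131.3259 + 51.4496 + 32.5189 = 215.2944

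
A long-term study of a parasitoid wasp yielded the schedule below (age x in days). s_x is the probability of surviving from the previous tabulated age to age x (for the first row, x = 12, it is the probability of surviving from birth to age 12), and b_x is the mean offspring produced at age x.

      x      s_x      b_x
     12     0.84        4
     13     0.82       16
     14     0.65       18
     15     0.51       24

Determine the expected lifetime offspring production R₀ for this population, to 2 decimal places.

Survivorship from birth: l_x = s_12·s_13·…·s_x.
  l_12 = 0.84000
  l_13 = 0.68880
  l_14 = 0.44772
  l_15 = 0.22834
R₀ = Σ l_x b_x:
  age 12: 0.84000 × 4 = 3.3600
  age 13: 0.68880 × 16 = 11.0208
  age 14: 0.44772 × 18 = 8.0590
  age 15: 0.22834 × 24 = 5.4802
R₀ = 3.3600 + 11.0208 + 8.0590 + 5.4802 = 27.9199

27.92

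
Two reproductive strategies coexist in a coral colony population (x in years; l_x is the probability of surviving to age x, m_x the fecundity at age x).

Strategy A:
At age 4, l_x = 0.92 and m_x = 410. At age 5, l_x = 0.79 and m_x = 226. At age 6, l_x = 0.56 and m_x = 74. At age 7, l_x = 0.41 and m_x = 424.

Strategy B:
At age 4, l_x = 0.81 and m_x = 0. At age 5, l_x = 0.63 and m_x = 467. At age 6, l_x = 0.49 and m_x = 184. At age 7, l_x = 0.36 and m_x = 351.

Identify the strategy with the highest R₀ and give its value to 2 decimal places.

Strategy A: R₀ = 0.92×410 + 0.79×226 + 0.56×74 + 0.41×424 = 771.0200
Strategy B: R₀ = 0.81×0 + 0.63×467 + 0.49×184 + 0.36×351 = 510.7300
Highest R₀: strategy A with 771.0200.

771.02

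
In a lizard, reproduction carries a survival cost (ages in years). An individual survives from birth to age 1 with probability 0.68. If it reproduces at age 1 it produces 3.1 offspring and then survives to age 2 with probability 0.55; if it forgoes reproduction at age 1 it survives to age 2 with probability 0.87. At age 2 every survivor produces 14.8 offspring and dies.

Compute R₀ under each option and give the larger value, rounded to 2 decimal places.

breed at age 1: R₀ = 0.68 × (3.1 + 0.55 × 14.8) = 0.68 × 11.2400 = 7.6432
delay to age 2: R₀ = 0.68 × (0.87 × 14.8) = 0.68 × 12.8760 = 8.7557
Higher: delay to age 2 (8.7557).

8.76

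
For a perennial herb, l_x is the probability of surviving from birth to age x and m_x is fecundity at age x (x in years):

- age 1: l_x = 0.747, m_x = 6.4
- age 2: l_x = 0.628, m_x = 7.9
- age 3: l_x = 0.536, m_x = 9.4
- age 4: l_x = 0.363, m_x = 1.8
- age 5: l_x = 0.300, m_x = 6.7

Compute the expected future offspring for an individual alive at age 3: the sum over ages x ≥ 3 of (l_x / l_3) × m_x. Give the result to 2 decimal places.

l_3 = 0.536. Conditional survival from age 3 to x is l_x / l_3.
  x=3: (0.536/0.536) × 9.4 = 9.4000
  x=4: (0.363/0.536) × 1.8 = 1.2190
  x=5: (0.300/0.536) × 6.7 = 3.7500
Sum = 9.4000 + 1.2190 + 3.7500 = 14.3690

14.37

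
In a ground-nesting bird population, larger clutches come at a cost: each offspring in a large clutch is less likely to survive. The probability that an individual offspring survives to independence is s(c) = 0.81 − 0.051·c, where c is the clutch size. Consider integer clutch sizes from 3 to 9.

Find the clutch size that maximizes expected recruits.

Expected recruits = c × s(c):
  c=3: 3 × 0.657 = 1.971
  c=4: 4 × 0.606 = 2.424
  c=5: 5 × 0.555 = 2.775
  c=6: 6 × 0.504 = 3.024
  c=7: 7 × 0.453 = 3.171
  c=8: 8 × 0.402 = 3.216
  c=9: 9 × 0.351 = 3.159
Maximum at c = 8 (3.216 recruits).

8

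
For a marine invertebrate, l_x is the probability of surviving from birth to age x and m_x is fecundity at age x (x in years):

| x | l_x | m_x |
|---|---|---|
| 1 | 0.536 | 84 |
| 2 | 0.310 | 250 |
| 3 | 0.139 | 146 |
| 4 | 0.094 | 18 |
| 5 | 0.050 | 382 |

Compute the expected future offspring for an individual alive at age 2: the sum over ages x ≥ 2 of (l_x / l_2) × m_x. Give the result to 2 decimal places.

l_2 = 0.310. Conditional survival from age 2 to x is l_x / l_2.
  x=2: (0.310/0.310) × 250 = 250.0000
  x=3: (0.139/0.310) × 146 = 65.4645
  x=4: (0.094/0.310) × 18 = 5.4581
  x=5: (0.050/0.310) × 382 = 61.6129
Sum = 250.0000 + 65.4645 + 5.4581 + 61.6129 = 382.5355

382.54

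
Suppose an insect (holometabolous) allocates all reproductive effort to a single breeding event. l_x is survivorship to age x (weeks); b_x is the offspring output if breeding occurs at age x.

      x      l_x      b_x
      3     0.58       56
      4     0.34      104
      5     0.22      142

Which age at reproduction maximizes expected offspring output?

4

Expected offspring if breeding at age x = l_x × b_x:
  age 3: 0.58 × 56 = 32.480
  age 4: 0.34 × 104 = 35.360
  age 5: 0.22 × 142 = 31.240
Maximum at age 4 (35.360).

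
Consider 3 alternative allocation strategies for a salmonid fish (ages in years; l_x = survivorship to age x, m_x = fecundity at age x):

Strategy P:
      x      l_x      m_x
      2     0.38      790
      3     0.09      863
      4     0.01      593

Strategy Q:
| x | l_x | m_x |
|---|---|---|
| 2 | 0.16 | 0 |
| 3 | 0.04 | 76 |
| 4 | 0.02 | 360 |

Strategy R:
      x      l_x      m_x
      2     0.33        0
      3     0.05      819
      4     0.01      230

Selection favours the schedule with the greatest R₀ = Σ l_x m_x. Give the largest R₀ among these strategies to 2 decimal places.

383.80

Strategy P: R₀ = 0.38×790 + 0.09×863 + 0.01×593 = 383.8000
Strategy Q: R₀ = 0.16×0 + 0.04×76 + 0.02×360 = 10.2400
Strategy R: R₀ = 0.33×0 + 0.05×819 + 0.01×230 = 43.2500
Highest R₀: strategy P with 383.8000.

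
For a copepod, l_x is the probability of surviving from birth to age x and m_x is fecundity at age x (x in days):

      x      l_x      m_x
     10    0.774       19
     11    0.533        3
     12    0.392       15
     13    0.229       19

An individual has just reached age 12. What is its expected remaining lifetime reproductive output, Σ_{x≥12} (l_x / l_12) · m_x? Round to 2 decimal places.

l_12 = 0.392. Conditional survival from age 12 to x is l_x / l_12.
  x=12: (0.392/0.392) × 15 = 15.0000
  x=13: (0.229/0.392) × 19 = 11.0995
Sum = 15.0000 + 11.0995 = 26.0995

26.10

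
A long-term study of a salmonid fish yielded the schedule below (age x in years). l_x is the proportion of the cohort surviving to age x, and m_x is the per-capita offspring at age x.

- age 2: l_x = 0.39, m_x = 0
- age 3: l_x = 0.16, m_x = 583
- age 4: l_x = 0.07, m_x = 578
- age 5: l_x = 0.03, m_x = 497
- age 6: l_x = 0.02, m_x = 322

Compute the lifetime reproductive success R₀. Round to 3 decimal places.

R₀ = Σ l_x m_x:
  age 2: 0.39 × 0 = 0.0000
  age 3: 0.16 × 583 = 93.2800
  age 4: 0.07 × 578 = 40.4600
  age 5: 0.03 × 497 = 14.9100
  age 6: 0.02 × 322 = 6.4400
R₀ = 0.0000 + 93.2800 + 40.4600 + 14.9100 + 6.4400 = 155.0900

155.090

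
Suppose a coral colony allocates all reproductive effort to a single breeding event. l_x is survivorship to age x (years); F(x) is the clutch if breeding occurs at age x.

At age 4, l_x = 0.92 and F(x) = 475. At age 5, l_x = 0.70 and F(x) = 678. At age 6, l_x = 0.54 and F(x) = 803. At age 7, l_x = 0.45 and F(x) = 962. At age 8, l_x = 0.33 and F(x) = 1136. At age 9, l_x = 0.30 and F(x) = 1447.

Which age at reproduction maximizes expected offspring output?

Expected offspring if breeding at age x = l_x × F(x):
  age 4: 0.92 × 475 = 437.000
  age 5: 0.70 × 678 = 474.600
  age 6: 0.54 × 803 = 433.620
  age 7: 0.45 × 962 = 432.900
  age 8: 0.33 × 1136 = 374.880
  age 9: 0.30 × 1447 = 434.100
Maximum at age 5 (474.600).

5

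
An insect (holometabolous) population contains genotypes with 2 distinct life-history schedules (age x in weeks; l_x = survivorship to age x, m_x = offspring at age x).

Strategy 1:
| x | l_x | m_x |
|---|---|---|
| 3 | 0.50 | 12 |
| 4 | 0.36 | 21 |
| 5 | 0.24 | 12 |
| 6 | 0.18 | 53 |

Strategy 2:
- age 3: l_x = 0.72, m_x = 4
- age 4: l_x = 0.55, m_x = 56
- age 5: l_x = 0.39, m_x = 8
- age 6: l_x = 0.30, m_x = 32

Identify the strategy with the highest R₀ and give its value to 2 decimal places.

Strategy 1: R₀ = 0.50×12 + 0.36×21 + 0.24×12 + 0.18×53 = 25.9800
Strategy 2: R₀ = 0.72×4 + 0.55×56 + 0.39×8 + 0.30×32 = 46.4000
Highest R₀: strategy 2 with 46.4000.

46.40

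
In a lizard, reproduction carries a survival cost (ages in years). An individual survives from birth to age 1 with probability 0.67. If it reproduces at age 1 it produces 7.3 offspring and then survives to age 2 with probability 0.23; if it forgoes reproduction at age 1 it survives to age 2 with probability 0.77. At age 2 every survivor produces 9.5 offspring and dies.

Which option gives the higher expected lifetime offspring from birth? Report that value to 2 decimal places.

6.35

breed at age 1: R₀ = 0.67 × (7.3 + 0.23 × 9.5) = 0.67 × 9.4850 = 6.3549
delay to age 2: R₀ = 0.67 × (0.77 × 9.5) = 0.67 × 7.3150 = 4.9011
Higher: breed at age 1 (6.3549).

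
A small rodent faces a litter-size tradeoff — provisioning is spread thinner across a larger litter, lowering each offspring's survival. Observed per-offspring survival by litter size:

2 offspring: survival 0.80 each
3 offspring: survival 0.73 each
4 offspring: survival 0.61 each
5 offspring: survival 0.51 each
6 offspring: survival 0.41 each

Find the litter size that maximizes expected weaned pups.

Expected weaned pups = c × s(c):
  c=2: 2 × 0.80 = 1.600
  c=3: 3 × 0.73 = 2.190
  c=4: 4 × 0.61 = 2.440
  c=5: 5 × 0.51 = 2.550
  c=6: 6 × 0.41 = 2.460
Maximum at c = 5 (2.550 weaned pups).

5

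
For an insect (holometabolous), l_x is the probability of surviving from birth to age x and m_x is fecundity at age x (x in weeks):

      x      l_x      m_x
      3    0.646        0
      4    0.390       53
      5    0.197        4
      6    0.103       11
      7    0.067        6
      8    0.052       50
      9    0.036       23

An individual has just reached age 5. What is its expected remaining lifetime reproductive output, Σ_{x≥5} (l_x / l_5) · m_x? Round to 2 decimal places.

l_5 = 0.197. Conditional survival from age 5 to x is l_x / l_5.
  x=5: (0.197/0.197) × 4 = 4.0000
  x=6: (0.103/0.197) × 11 = 5.7513
  x=7: (0.067/0.197) × 6 = 2.0406
  x=8: (0.052/0.197) × 50 = 13.1980
  x=9: (0.036/0.197) × 23 = 4.2030
Sum = 4.0000 + 5.7513 + 2.0406 + 13.1980 + 4.2030 = 29.1929

29.19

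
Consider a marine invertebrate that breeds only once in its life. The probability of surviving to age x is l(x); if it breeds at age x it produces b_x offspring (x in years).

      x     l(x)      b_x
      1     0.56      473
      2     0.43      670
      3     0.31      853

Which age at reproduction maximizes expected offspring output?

Expected offspring if breeding at age x = l(x) × b_x:
  age 1: 0.56 × 473 = 264.880
  age 2: 0.43 × 670 = 288.100
  age 3: 0.31 × 853 = 264.430
Maximum at age 2 (288.100).

2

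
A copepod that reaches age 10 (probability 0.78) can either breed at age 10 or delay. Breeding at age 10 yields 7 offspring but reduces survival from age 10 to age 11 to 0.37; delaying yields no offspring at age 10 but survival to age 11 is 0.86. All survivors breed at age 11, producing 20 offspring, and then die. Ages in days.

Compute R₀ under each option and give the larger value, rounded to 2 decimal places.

breed at age 10: R₀ = 0.78 × (7 + 0.37 × 20) = 0.78 × 14.4000 = 11.2320
delay to age 11: R₀ = 0.78 × (0.86 × 20) = 0.78 × 17.2000 = 13.4160
Higher: delay to age 11 (13.4160).

13.42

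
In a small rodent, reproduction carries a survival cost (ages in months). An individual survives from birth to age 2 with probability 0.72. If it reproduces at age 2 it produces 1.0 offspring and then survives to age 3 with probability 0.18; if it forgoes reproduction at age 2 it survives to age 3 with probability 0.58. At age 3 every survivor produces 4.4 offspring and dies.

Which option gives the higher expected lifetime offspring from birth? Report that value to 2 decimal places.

breed at age 2: R₀ = 0.72 × (1.0 + 0.18 × 4.4) = 0.72 × 1.7920 = 1.2902
delay to age 3: R₀ = 0.72 × (0.58 × 4.4) = 0.72 × 2.5520 = 1.8374
Higher: delay to age 3 (1.8374).

1.84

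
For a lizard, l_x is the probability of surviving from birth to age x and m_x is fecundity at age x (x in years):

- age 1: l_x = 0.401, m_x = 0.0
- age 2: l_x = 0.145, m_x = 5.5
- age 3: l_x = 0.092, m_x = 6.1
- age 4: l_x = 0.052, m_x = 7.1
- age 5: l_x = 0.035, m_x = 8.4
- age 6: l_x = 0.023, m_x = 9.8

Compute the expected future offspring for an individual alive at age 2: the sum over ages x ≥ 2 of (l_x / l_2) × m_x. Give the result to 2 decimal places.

15.50

l_2 = 0.145. Conditional survival from age 2 to x is l_x / l_2.
  x=2: (0.145/0.145) × 5.5 = 5.5000
  x=3: (0.092/0.145) × 6.1 = 3.8703
  x=4: (0.052/0.145) × 7.1 = 2.5462
  x=5: (0.035/0.145) × 8.4 = 2.0276
  x=6: (0.023/0.145) × 9.8 = 1.5545
Sum = 5.5000 + 3.8703 + 2.5462 + 2.0276 + 1.5545 = 15.4986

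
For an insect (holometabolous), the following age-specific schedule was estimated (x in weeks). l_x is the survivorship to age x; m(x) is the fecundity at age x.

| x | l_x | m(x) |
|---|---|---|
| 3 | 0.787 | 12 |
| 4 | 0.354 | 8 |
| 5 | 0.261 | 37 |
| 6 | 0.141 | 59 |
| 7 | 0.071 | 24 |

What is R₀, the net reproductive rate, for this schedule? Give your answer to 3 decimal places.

R₀ = Σ l_x m(x):
  age 3: 0.787 × 12 = 9.4440
  age 4: 0.354 × 8 = 2.8320
  age 5: 0.261 × 37 = 9.6570
  age 6: 0.141 × 59 = 8.3190
  age 7: 0.071 × 24 = 1.7040
R₀ = 9.4440 + 2.8320 + 9.6570 + 8.3190 + 1.7040 = 31.9560

31.956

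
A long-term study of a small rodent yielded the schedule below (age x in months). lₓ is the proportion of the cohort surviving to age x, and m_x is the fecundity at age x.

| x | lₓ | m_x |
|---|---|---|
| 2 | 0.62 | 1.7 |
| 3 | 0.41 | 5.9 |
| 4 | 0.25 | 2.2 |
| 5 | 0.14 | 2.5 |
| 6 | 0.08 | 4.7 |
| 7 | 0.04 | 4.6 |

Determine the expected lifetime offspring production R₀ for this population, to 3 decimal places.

4.933

R₀ = Σ lₓ m_x:
  age 2: 0.62 × 1.7 = 1.0540
  age 3: 0.41 × 5.9 = 2.4190
  age 4: 0.25 × 2.2 = 0.5500
  age 5: 0.14 × 2.5 = 0.3500
  age 6: 0.08 × 4.7 = 0.3760
  age 7: 0.04 × 4.6 = 0.1840
R₀ = 1.0540 + 2.4190 + 0.5500 + 0.3500 + 0.3760 + 0.1840 = 4.9330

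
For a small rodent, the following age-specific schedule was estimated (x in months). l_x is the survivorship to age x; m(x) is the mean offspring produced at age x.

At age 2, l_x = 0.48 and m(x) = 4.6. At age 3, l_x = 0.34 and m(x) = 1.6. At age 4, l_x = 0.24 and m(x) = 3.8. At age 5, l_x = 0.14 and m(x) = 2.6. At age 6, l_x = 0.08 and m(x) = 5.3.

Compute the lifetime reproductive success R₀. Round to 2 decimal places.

R₀ = Σ l_x m(x):
  age 2: 0.48 × 4.6 = 2.2080
  age 3: 0.34 × 1.6 = 0.5440
  age 4: 0.24 × 3.8 = 0.9120
  age 5: 0.14 × 2.6 = 0.3640
  age 6: 0.08 × 5.3 = 0.4240
R₀ = 2.2080 + 0.5440 + 0.9120 + 0.3640 + 0.4240 = 4.4520

4.45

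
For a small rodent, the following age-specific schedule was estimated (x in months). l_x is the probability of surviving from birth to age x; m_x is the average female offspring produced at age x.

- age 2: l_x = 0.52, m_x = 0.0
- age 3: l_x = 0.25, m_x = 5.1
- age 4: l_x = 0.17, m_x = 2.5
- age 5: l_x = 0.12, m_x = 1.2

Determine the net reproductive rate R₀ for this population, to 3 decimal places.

1.844

R₀ = Σ l_x m_x:
  age 2: 0.52 × 0.0 = 0.0000
  age 3: 0.25 × 5.1 = 1.2750
  age 4: 0.17 × 2.5 = 0.4250
  age 5: 0.12 × 1.2 = 0.1440
R₀ = 0.0000 + 1.2750 + 0.4250 + 0.1440 = 1.8440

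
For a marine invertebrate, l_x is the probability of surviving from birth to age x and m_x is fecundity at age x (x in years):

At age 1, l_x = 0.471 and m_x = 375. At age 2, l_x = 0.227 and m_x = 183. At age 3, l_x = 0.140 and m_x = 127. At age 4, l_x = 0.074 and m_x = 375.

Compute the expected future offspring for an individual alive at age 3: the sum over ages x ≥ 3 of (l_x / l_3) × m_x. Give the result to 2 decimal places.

l_3 = 0.140. Conditional survival from age 3 to x is l_x / l_3.
  x=3: (0.140/0.140) × 127 = 127.0000
  x=4: (0.074/0.140) × 375 = 198.2143
Sum = 127.0000 + 198.2143 = 325.2143

325.21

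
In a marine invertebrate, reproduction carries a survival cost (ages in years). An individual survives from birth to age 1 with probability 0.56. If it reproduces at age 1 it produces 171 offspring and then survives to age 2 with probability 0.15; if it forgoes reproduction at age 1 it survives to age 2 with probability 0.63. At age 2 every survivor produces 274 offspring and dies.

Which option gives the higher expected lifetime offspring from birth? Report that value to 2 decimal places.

breed at age 1: R₀ = 0.56 × (171 + 0.15 × 274) = 0.56 × 212.1000 = 118.7760
delay to age 2: R₀ = 0.56 × (0.63 × 274) = 0.56 × 172.6200 = 96.6672
Higher: breed at age 1 (118.7760).

118.78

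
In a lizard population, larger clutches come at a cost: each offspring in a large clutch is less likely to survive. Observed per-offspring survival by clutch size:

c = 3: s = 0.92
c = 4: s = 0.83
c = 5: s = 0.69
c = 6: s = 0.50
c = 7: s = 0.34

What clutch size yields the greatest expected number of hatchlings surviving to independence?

5

Expected hatchlings surviving to independence = c × s(c):
  c=3: 3 × 0.92 = 2.760
  c=4: 4 × 0.83 = 3.320
  c=5: 5 × 0.69 = 3.450
  c=6: 6 × 0.50 = 3.000
  c=7: 7 × 0.34 = 2.380
Maximum at c = 5 (3.450 hatchlings surviving to independence).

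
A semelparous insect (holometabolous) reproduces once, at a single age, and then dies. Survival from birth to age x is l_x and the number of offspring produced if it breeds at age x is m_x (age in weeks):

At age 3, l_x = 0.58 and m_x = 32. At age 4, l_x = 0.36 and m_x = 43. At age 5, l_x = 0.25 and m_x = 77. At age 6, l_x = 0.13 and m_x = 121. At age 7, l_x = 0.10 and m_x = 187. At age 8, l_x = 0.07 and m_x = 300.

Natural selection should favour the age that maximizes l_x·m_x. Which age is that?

8

Expected offspring if breeding at age x = l_x × m_x:
  age 3: 0.58 × 32 = 18.560
  age 4: 0.36 × 43 = 15.480
  age 5: 0.25 × 77 = 19.250
  age 6: 0.13 × 121 = 15.730
  age 7: 0.10 × 187 = 18.700
  age 8: 0.07 × 300 = 21.000
Maximum at age 8 (21.000).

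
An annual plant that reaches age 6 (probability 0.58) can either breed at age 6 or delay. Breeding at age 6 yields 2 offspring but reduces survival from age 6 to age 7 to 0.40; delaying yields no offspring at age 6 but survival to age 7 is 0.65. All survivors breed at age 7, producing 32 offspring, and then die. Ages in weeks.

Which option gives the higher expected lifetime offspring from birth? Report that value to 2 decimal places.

breed at age 6: R₀ = 0.58 × (2 + 0.40 × 32) = 0.58 × 14.8000 = 8.5840
delay to age 7: R₀ = 0.58 × (0.65 × 32) = 0.58 × 20.8000 = 12.0640
Higher: delay to age 7 (12.0640).

12.06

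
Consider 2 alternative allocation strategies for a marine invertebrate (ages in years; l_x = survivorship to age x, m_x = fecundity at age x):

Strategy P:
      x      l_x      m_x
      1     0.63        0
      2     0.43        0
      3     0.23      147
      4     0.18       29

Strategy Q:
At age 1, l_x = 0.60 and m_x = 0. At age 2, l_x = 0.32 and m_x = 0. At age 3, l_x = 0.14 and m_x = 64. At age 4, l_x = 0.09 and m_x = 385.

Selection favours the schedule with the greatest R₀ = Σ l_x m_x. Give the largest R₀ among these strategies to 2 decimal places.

43.61

Strategy P: R₀ = 0.63×0 + 0.43×0 + 0.23×147 + 0.18×29 = 39.0300
Strategy Q: R₀ = 0.60×0 + 0.32×0 + 0.14×64 + 0.09×385 = 43.6100
Highest R₀: strategy Q with 43.6100.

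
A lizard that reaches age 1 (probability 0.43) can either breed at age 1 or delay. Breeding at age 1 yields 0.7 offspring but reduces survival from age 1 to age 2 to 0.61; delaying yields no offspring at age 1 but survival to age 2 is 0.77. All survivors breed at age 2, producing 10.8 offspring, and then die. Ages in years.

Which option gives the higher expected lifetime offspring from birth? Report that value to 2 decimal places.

3.58

breed at age 1: R₀ = 0.43 × (0.7 + 0.61 × 10.8) = 0.43 × 7.2880 = 3.1338
delay to age 2: R₀ = 0.43 × (0.77 × 10.8) = 0.43 × 8.3160 = 3.5759
Higher: delay to age 2 (3.5759).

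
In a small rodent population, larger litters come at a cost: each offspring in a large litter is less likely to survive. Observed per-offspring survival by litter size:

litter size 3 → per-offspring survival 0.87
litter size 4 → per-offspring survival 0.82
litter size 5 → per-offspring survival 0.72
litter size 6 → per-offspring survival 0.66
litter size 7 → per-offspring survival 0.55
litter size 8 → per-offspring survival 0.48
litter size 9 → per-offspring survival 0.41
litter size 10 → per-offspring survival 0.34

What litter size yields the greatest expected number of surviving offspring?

Expected surviving offspring = c × s(c):
  c=3: 3 × 0.87 = 2.610
  c=4: 4 × 0.82 = 3.280
  c=5: 5 × 0.72 = 3.600
  c=6: 6 × 0.66 = 3.960
  c=7: 7 × 0.55 = 3.850
  c=8: 8 × 0.48 = 3.840
  c=9: 9 × 0.41 = 3.690
  c=10: 10 × 0.34 = 3.400
Maximum at c = 6 (3.960 surviving offspring).

6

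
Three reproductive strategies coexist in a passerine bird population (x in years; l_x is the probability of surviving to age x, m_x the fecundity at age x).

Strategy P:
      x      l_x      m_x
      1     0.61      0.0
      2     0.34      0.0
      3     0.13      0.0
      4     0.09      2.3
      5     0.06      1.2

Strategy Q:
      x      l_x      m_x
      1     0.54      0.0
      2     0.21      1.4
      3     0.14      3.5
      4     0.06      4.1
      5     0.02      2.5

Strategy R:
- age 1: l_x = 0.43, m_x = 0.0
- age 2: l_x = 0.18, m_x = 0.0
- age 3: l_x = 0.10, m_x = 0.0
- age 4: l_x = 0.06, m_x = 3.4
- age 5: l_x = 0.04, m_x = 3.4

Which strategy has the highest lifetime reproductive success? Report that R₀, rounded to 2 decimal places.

1.08

Strategy P: R₀ = 0.61×0.0 + 0.34×0.0 + 0.13×0.0 + 0.09×2.3 + 0.06×1.2 = 0.2790
Strategy Q: R₀ = 0.54×0.0 + 0.21×1.4 + 0.14×3.5 + 0.06×4.1 + 0.02×2.5 = 1.0800
Strategy R: R₀ = 0.43×0.0 + 0.18×0.0 + 0.10×0.0 + 0.06×3.4 + 0.04×3.4 = 0.3400
Highest R₀: strategy Q with 1.0800.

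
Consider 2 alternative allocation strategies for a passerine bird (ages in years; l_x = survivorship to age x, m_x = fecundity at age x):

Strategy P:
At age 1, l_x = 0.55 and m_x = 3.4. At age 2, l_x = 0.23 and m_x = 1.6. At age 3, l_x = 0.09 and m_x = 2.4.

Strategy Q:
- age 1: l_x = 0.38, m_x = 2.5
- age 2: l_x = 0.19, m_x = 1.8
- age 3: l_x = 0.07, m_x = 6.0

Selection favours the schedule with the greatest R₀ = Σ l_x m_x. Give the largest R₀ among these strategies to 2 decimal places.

Strategy P: R₀ = 0.55×3.4 + 0.23×1.6 + 0.09×2.4 = 2.4540
Strategy Q: R₀ = 0.38×2.5 + 0.19×1.8 + 0.07×6.0 = 1.7120
Highest R₀: strategy P with 2.4540.

2.45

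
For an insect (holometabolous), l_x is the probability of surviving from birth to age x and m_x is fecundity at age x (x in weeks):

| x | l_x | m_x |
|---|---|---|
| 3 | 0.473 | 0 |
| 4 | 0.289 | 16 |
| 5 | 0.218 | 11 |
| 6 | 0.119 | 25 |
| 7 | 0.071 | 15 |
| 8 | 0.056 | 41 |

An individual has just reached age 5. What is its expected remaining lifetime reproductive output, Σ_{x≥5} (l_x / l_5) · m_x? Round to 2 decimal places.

l_5 = 0.218. Conditional survival from age 5 to x is l_x / l_5.
  x=5: (0.218/0.218) × 11 = 11.0000
  x=6: (0.119/0.218) × 25 = 13.6468
  x=7: (0.071/0.218) × 15 = 4.8853
  x=8: (0.056/0.218) × 41 = 10.5321
Sum = 11.0000 + 13.6468 + 4.8853 + 10.5321 = 40.0642

40.06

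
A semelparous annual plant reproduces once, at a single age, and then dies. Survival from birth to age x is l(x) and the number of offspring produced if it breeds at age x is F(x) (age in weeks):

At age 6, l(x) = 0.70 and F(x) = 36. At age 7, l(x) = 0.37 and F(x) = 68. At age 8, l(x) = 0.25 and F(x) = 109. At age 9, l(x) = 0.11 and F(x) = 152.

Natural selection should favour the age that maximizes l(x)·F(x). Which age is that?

8

Expected offspring if breeding at age x = l(x) × F(x):
  age 6: 0.70 × 36 = 25.200
  age 7: 0.37 × 68 = 25.160
  age 8: 0.25 × 109 = 27.250
  age 9: 0.11 × 152 = 16.720
Maximum at age 8 (27.250).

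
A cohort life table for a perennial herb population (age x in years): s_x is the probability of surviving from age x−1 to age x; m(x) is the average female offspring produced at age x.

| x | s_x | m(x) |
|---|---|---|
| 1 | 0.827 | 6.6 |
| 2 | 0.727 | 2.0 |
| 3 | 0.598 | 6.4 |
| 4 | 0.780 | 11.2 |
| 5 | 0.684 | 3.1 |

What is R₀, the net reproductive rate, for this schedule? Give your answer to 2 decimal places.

Survivorship from birth: l_x = s_1·s_2·…·s_x.
  l_1 = 0.82700
  l_2 = 0.60123
  l_3 = 0.35953
  l_4 = 0.28044
  l_5 = 0.19182
R₀ = Σ l_x m(x):
  age 1: 0.82700 × 6.6 = 5.4582
  age 2: 0.60123 × 2.0 = 1.2025
  age 3: 0.35953 × 6.4 = 2.3010
  age 4: 0.28044 × 11.2 = 3.1409
  age 5: 0.19182 × 3.1 = 0.5946
R₀ = 5.4582 + 1.2025 + 2.3010 + 3.1409 + 0.5946 = 12.6972

12.70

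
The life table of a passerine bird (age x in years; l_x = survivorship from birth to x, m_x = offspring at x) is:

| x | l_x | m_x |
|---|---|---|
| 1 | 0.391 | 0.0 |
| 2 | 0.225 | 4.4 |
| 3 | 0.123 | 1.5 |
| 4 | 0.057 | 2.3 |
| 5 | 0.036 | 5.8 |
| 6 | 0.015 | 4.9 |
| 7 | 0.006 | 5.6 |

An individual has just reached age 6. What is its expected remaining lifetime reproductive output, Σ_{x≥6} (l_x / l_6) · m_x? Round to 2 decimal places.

7.14

l_6 = 0.015. Conditional survival from age 6 to x is l_x / l_6.
  x=6: (0.015/0.015) × 4.9 = 4.9000
  x=7: (0.006/0.015) × 5.6 = 2.2400
Sum = 4.9000 + 2.2400 = 7.1400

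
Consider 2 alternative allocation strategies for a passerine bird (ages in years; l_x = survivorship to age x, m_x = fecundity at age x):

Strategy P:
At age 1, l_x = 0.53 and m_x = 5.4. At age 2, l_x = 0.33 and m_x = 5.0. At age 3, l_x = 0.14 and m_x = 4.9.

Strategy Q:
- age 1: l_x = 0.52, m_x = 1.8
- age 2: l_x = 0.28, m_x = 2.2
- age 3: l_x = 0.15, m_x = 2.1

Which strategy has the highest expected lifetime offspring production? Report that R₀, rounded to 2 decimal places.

5.20

Strategy P: R₀ = 0.53×5.4 + 0.33×5.0 + 0.14×4.9 = 5.1980
Strategy Q: R₀ = 0.52×1.8 + 0.28×2.2 + 0.15×2.1 = 1.8670
Highest R₀: strategy P with 5.1980.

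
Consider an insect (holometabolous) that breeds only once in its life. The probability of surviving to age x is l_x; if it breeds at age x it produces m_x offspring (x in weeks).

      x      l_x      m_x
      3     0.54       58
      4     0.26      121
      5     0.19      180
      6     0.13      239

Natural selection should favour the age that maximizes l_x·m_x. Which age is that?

5

Expected offspring if breeding at age x = l_x × m_x:
  age 3: 0.54 × 58 = 31.320
  age 4: 0.26 × 121 = 31.460
  age 5: 0.19 × 180 = 34.200
  age 6: 0.13 × 239 = 31.070
Maximum at age 5 (34.200).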